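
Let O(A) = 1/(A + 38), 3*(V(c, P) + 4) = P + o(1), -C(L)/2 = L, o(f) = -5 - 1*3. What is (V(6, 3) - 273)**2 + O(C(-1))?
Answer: 27955849/360 ≈ 77655.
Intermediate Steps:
o(f) = -8 (o(f) = -5 - 3 = -8)
C(L) = -2*L
V(c, P) = -20/3 + P/3 (V(c, P) = -4 + (P - 8)/3 = -4 + (-8 + P)/3 = -4 + (-8/3 + P/3) = -20/3 + P/3)
O(A) = 1/(38 + A)
(V(6, 3) - 273)**2 + O(C(-1)) = ((-20/3 + (1/3)*3) - 273)**2 + 1/(38 - 2*(-1)) = ((-20/3 + 1) - 273)**2 + 1/(38 + 2) = (-17/3 - 273)**2 + 1/40 = (-836/3)**2 + 1/40 = 698896/9 + 1/40 = 27955849/360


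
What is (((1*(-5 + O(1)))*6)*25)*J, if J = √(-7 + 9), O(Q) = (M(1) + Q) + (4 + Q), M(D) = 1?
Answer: 300*√2 ≈ 424.26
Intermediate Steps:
O(Q) = 5 + 2*Q (O(Q) = (1 + Q) + (4 + Q) = 5 + 2*Q)
J = √2 ≈ 1.4142
(((1*(-5 + O(1)))*6)*25)*J = (((1*(-5 + (5 + 2*1)))*6)*25)*√2 = (((1*(-5 + (5 + 2)))*6)*25)*√2 = (((1*(-5 + 7))*6)*25)*√2 = (((1*2)*6)*25)*√2 = ((2*6)*25)*√2 = (12*25)*√2 = 300*√2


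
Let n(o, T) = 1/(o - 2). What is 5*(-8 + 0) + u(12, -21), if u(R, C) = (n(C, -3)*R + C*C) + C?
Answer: 8728/23 ≈ 379.48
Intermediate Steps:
n(o, T) = 1/(-2 + o)
u(R, C) = C + C**2 + R/(-2 + C) (u(R, C) = (R/(-2 + C) + C*C) + C = (R/(-2 + C) + C**2) + C = (C**2 + R/(-2 + C)) + C = C + C**2 + R/(-2 + C))
5*(-8 + 0) + u(12, -21) = 5*(-8 + 0) + (12 - 21*(1 - 21)*(-2 - 21))/(-2 - 21) = 5*(-8) + (12 - 21*(-20)*(-23))/(-23) = -40 - (12 - 9660)/23 = -40 - 1/23*(-9648) = -40 + 9648/23 = 8728/23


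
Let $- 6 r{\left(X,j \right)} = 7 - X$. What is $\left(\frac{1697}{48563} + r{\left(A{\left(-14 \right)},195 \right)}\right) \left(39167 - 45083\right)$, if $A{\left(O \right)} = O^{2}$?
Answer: $- \frac{9059948754}{48563} \approx -1.8656 \cdot 10^{5}$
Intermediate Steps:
$r{\left(X,j \right)} = - \frac{7}{6} + \frac{X}{6}$ ($r{\left(X,j \right)} = - \frac{7 - X}{6} = - \frac{7}{6} + \frac{X}{6}$)
$\left(\frac{1697}{48563} + r{\left(A{\left(-14 \right)},195 \right)}\right) \left(39167 - 45083\right) = \left(\frac{1697}{48563} - \left(\frac{7}{6} - \frac{\left(-14\right)^{2}}{6}\right)\right) \left(39167 - 45083\right) = \left(1697 \cdot \frac{1}{48563} + \left(- \frac{7}{6} + \frac{1}{6} \cdot 196\right)\right) \left(-5916\right) = \left(\frac{1697}{48563} + \left(- \frac{7}{6} + \frac{98}{3}\right)\right) \left(-5916\right) = \left(\frac{1697}{48563} + \frac{63}{2}\right) \left(-5916\right) = \frac{3062863}{97126} \left(-5916\right) = - \frac{9059948754}{48563}$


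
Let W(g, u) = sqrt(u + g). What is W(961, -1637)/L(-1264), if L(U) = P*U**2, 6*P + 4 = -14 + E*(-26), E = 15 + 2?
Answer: -39*I/183735040 ≈ -2.1226e-7*I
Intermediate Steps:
E = 17
W(g, u) = sqrt(g + u)
P = -230/3 (P = -2/3 + (-14 + 17*(-26))/6 = -2/3 + (-14 - 442)/6 = -2/3 + (1/6)*(-456) = -2/3 - 76 = -230/3 ≈ -76.667)
L(U) = -230*U**2/3
W(961, -1637)/L(-1264) = sqrt(961 - 1637)/((-230/3*(-1264)**2)) = sqrt(-676)/((-230/3*1597696)) = (26*I)/(-367470080/3) = (26*I)*(-3/367470080) = -39*I/183735040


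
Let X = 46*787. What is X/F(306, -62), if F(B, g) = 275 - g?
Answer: 36202/337 ≈ 107.42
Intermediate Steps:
X = 36202
X/F(306, -62) = 36202/(275 - 1*(-62)) = 36202/(275 + 62) = 36202/337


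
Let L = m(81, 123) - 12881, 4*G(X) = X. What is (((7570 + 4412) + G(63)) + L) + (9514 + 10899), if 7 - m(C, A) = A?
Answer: 77655/4 ≈ 19414.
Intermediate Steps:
m(C, A) = 7 - A
G(X) = X/4
L = -12997 (L = (7 - 1*123) - 12881 = (7 - 123) - 12881 = -116 - 12881 = -12997)
(((7570 + 4412) + G(63)) + L) + (9514 + 10899) = (((7570 + 4412) + (¼)*63) - 12997) + (9514 + 10899) = ((11982 + 63/4) - 12997) + 20413 = (47991/4 - 12997) + 20413 = -3997/4 + 20413 = 77655/4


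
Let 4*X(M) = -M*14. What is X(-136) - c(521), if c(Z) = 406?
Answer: 70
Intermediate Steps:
X(M) = -7*M/2 (X(M) = (-M*14)/4 = (-14*M)/4 = -7*M/2)
X(-136) - c(521) = -7/2*(-136) - 1*406 = 476 - 406 = 70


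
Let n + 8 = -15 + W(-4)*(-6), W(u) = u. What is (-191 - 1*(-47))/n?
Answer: -144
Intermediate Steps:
n = 1 (n = -8 + (-15 - 4*(-6)) = -8 + (-15 + 24) = -8 + 9 = 1)
(-191 - 1*(-47))/n = (-191 - 1*(-47))/1 = (-191 + 47)*1 = -144*1 = -144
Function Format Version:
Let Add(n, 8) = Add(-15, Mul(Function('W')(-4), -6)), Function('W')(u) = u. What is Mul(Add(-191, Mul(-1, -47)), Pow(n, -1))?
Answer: -144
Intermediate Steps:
n = 1 (n = Add(-8, Add(-15, Mul(-4, -6))) = Add(-8, Add(-15, 24)) = Add(-8, 9) = 1)
Mul(Add(-191, Mul(-1, -47)), Pow(n, -1)) = Mul(Add(-191, Mul(-1, -47)), Pow(1, -1)) = Mul(Add(-191, 47), 1) = Mul(-144, 1) = -144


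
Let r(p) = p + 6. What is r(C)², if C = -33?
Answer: 729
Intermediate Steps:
r(p) = 6 + p
r(C)² = (6 - 33)² = (-27)² = 729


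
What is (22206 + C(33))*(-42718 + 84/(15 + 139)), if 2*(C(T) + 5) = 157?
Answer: -10468958814/11 ≈ -9.5172e+8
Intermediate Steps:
C(T) = 147/2 (C(T) = -5 + (½)*157 = -5 + 157/2 = 147/2)
(22206 + C(33))*(-42718 + 84/(15 + 139)) = (22206 + 147/2)*(-42718 + 84/(15 + 139)) = 44559*(-42718 + 84/154)/2 = 44559*(-42718 + (1/154)*84)/2 = 44559*(-42718 + 6/11)/2 = (44559/2)*(-469892/11) = -10468958814/11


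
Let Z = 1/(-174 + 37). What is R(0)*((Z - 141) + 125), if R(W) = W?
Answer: 0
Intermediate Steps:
Z = -1/137 (Z = 1/(-137) = -1/137 ≈ -0.0072993)
R(0)*((Z - 141) + 125) = 0*((-1/137 - 141) + 125) = 0*(-19318/137 + 125) = 0*(-2193/137) = 0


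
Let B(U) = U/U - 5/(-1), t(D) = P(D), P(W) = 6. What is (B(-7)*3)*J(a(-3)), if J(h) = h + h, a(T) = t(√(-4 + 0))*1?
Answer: 216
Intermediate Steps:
t(D) = 6
a(T) = 6 (a(T) = 6*1 = 6)
B(U) = 6 (B(U) = 1 - 5*(-1) = 1 + 5 = 6)
J(h) = 2*h
(B(-7)*3)*J(a(-3)) = (6*3)*(2*6) = 18*12 = 216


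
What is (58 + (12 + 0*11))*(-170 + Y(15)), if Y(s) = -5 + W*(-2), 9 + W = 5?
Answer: -11690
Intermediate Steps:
W = -4 (W = -9 + 5 = -4)
Y(s) = 3 (Y(s) = -5 - 4*(-2) = -5 + 8 = 3)
(58 + (12 + 0*11))*(-170 + Y(15)) = (58 + (12 + 0*11))*(-170 + 3) = (58 + (12 + 0))*(-167) = (58 + 12)*(-167) = 70*(-167) = -11690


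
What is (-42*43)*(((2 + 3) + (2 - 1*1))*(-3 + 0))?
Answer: 32508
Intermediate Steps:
(-42*43)*(((2 + 3) + (2 - 1*1))*(-3 + 0)) = -1806*(5 + (2 - 1))*(-3) = -1806*(5 + 1)*(-3) = -10836*(-3) = -1806*(-18) = 32508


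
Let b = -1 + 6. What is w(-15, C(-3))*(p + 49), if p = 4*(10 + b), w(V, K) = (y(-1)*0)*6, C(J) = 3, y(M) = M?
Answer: 0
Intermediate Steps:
w(V, K) = 0 (w(V, K) = -1*0*6 = 0*6 = 0)
b = 5
p = 60 (p = 4*(10 + 5) = 4*15 = 60)
w(-15, C(-3))*(p + 49) = 0*(60 + 49) = 0*109 = 0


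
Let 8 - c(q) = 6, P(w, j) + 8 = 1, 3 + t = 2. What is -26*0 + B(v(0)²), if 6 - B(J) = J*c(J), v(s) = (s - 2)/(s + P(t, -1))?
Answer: 286/49 ≈ 5.8367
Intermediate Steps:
t = -1 (t = -3 + 2 = -1)
P(w, j) = -7 (P(w, j) = -8 + 1 = -7)
c(q) = 2 (c(q) = 8 - 1*6 = 8 - 6 = 2)
v(s) = (-2 + s)/(-7 + s) (v(s) = (s - 2)/(s - 7) = (-2 + s)/(-7 + s))
B(J) = 6 - 2*J (B(J) = 6 - J*2 = 6 - 2*J)
-26*0 + B(v(0)²) = -26*0 + (6 - 2*(-2 + 0)²/(-7 + 0)²) = 0 + (6 - 2*(-2/(-7))²) = 0 + (6 - 2*(-⅐*(-2))²) = 0 + (6 - 2*(2/7)²) = 0 + (6 - 2*4/49) = 0 + (6 - 8/49) = 0 + 286/49 = 286/49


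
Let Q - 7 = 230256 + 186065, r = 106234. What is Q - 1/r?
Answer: 44228188751/106234 ≈ 4.1633e+5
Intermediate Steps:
Q = 416328 (Q = 7 + (230256 + 186065) = 7 + 416321 = 416328)
Q - 1/r = 416328 - 1/106234 = 44228188751/106234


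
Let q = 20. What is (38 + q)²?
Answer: 3364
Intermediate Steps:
(38 + q)² = (38 + 20)² = 58² = 3364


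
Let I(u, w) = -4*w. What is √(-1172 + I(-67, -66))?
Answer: 2*I*√227 ≈ 30.133*I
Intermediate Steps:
√(-1172 + I(-67, -66)) = √(-1172 - 4*(-66)) = √(-1172 + 264) = √(-908) = 2*I*√227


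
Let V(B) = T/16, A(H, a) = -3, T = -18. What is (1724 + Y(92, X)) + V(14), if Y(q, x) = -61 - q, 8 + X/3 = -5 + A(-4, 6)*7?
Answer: 12559/8 ≈ 1569.9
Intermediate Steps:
X = -102 (X = -24 + 3*(-5 - 3*7) = -24 + 3*(-5 - 21) = -24 + 3*(-26) = -24 - 78 = -102)
V(B) = -9/8 (V(B) = -18/16 = -18*1/16 = -9/8)
(1724 + Y(92, X)) + V(14) = (1724 + (-61 - 1*92)) - 9/8 = (1724 + (-61 - 92)) - 9/8 = (1724 - 153) - 9/8 = 1571 - 9/8 = 12559/8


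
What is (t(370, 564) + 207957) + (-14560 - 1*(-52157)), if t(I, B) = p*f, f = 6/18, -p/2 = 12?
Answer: 245546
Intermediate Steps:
p = -24 (p = -2*12 = -24)
f = 1/3 (f = 6*(1/18) = 1/3 ≈ 0.33333)
t(I, B) = -8 (t(I, B) = -24*1/3 = -8)
(t(370, 564) + 207957) + (-14560 - 1*(-52157)) = (-8 + 207957) + (-14560 - 1*(-52157)) = 207949 + (-14560 + 52157) = 207949 + 37597 = 245546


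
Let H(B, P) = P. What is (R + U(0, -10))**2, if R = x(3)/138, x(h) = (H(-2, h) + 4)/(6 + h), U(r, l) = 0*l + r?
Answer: 49/1542564 ≈ 3.1765e-5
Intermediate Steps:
U(r, l) = r (U(r, l) = 0 + r = r)
x(h) = (4 + h)/(6 + h) (x(h) = (h + 4)/(6 + h) = (4 + h)/(6 + h))
R = 7/1242 (R = ((4 + 3)/(6 + 3))/138 = (7/9)*(1/138) = 7/1242 ≈ 0.0056361)
(R + U(0, -10))**2 = (7/1242 + 0)**2 = (7/1242)**2 = 49/1542564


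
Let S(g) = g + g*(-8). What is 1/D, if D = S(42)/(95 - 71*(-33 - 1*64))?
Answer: -3491/147 ≈ -23.748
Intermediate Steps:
S(g) = -7*g (S(g) = g - 8*g = -7*g)
D = -147/3491 (D = (-7*42)/(95 - 71*(-33 - 1*64)) = -294/(95 - 71*(-33 - 64)) = -294/(95 - 71*(-97)) = -294/(95 + 6887) = -294/6982 = -294*1/6982 = -147/3491 ≈ -0.042108)
1/D = 1/(-147/3491) = -3491/147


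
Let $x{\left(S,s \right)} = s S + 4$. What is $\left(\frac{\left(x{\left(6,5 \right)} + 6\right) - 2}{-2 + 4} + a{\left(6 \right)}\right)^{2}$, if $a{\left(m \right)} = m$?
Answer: $625$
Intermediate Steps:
$x{\left(S,s \right)} = 4 + S s$ ($x{\left(S,s \right)} = S s + 4 = 4 + S s$)
$\left(\frac{\left(x{\left(6,5 \right)} + 6\right) - 2}{-2 + 4} + a{\left(6 \right)}\right)^{2} = \left(\frac{\left(\left(4 + 6 \cdot 5\right) + 6\right) - 2}{-2 + 4} + 6\right)^{2} = \left(\frac{\left(\left(4 + 30\right) + 6\right) - 2}{2} + 6\right)^{2} = \left(\left(\left(34 + 6\right) - 2\right) \frac{1}{2} + 6\right)^{2} = \left(\left(40 - 2\right) \frac{1}{2} + 6\right)^{2} = \left(38 \cdot \frac{1}{2} + 6\right)^{2} = \left(19 + 6\right)^{2} = 25^{2} = 625$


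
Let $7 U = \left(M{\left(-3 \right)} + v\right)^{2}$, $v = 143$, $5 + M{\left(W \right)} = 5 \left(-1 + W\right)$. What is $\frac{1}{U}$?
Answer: $\frac{7}{13924} \approx 0.00050273$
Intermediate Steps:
$M{\left(W \right)} = -10 + 5 W$ ($M{\left(W \right)} = -5 + 5 \left(-1 + W\right) = -5 + \left(-5 + 5 W\right) = -10 + 5 W$)
$U = \frac{13924}{7}$ ($U = \frac{\left(\left(-10 + 5 \left(-3\right)\right) + 143\right)^{2}}{7} = \frac{\left(\left(-10 - 15\right) + 143\right)^{2}}{7} = \frac{\left(-25 + 143\right)^{2}}{7} = \frac{118^{2}}{7} = \frac{1}{7} \cdot 13924 = \frac{13924}{7} \approx 1989.1$)
$\frac{1}{U} = \frac{1}{\frac{13924}{7}} = \frac{7}{13924}$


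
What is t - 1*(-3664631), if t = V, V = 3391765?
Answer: 7056396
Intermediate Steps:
t = 3391765
t - 1*(-3664631) = 3391765 - 1*(-3664631) = 3391765 + 3664631 = 7056396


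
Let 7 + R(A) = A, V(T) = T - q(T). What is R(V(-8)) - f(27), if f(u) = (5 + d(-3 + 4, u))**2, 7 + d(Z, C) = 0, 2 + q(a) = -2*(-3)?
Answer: -23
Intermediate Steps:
q(a) = 4 (q(a) = -2 - 2*(-3) = -2 + 6 = 4)
V(T) = -4 + T (V(T) = T - 1*4 = T - 4 = -4 + T)
d(Z, C) = -7 (d(Z, C) = -7 + 0 = -7)
f(u) = 4 (f(u) = (5 - 7)**2 = (-2)**2 = 4)
R(A) = -7 + A
R(V(-8)) - f(27) = (-7 + (-4 - 8)) - 1*4 = (-7 - 12) - 4 = -19 - 4 = -23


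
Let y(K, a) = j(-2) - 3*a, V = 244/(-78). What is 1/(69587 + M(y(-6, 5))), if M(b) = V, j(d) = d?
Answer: 39/2713771 ≈ 1.4371e-5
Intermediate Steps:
V = -122/39 (V = 244*(-1/78) = -122/39 ≈ -3.1282)
y(K, a) = -2 - 3*a
M(b) = -122/39
1/(69587 + M(y(-6, 5))) = 1/(69587 - 122/39) = 1/(2713771/39) = 39/2713771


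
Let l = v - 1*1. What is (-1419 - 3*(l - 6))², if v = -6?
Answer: 1904400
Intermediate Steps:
l = -7 (l = -6 - 1*1 = -6 - 1 = -7)
(-1419 - 3*(l - 6))² = (-1419 - 3*(-7 - 6))² = (-1419 - 3*(-13))² = (-1419 + 39)² = (-1380)² = 1904400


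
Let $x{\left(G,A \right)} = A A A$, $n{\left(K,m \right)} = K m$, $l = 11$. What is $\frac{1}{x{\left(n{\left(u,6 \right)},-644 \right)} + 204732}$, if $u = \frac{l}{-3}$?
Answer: $- \frac{1}{266885252} \approx -3.7469 \cdot 10^{-9}$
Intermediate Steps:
$u = - \frac{11}{3}$ ($u = \frac{11}{-3} = 11 \left(- \frac{1}{3}\right) = - \frac{11}{3} \approx -3.6667$)
$x{\left(G,A \right)} = A^{3}$ ($x{\left(G,A \right)} = A^{2} A = A^{3}$)
$\frac{1}{x{\left(n{\left(u,6 \right)},-644 \right)} + 204732} = \frac{1}{\left(-644\right)^{3} + 204732} = \frac{1}{-267089984 + 204732} = \frac{1}{-266885252} = - \frac{1}{266885252}$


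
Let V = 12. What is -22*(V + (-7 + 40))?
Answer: -990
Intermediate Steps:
-22*(V + (-7 + 40)) = -22*(12 + (-7 + 40)) = -22*(12 + 33) = -22*45 = -990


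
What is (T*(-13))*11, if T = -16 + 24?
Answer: -1144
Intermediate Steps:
T = 8
(T*(-13))*11 = (8*(-13))*11 = -104*11 = -1144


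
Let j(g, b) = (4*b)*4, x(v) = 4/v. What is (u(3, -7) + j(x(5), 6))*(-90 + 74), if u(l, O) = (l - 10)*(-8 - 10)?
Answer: -3552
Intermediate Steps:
j(g, b) = 16*b
u(l, O) = 180 - 18*l (u(l, O) = (-10 + l)*(-18) = 180 - 18*l)
(u(3, -7) + j(x(5), 6))*(-90 + 74) = ((180 - 18*3) + 16*6)*(-90 + 74) = ((180 - 54) + 96)*(-16) = (126 + 96)*(-16) = 222*(-16) = -3552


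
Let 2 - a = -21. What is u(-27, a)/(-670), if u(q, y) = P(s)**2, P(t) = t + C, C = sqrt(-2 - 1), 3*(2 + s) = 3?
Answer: 1/335 + I*sqrt(3)/335 ≈ 0.0029851 + 0.0051703*I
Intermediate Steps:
s = -1 (s = -2 + (1/3)*3 = -2 + 1 = -1)
C = I*sqrt(3) (C = sqrt(-3) = I*sqrt(3) ≈ 1.732*I)
P(t) = t + I*sqrt(3)
a = 23 (a = 2 - 1*(-21) = 2 + 21 = 23)
u(q, y) = (-1 + I*sqrt(3))**2
u(-27, a)/(-670) = (1 - I*sqrt(3))**2/(-670) = (1 - I*sqrt(3))**2*(-1/670) = -(1 - I*sqrt(3))**2/670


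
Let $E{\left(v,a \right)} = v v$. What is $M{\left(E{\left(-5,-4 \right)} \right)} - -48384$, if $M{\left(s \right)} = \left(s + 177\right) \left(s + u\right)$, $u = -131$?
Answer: $26972$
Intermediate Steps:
$E{\left(v,a \right)} = v^{2}$
$M{\left(s \right)} = \left(-131 + s\right) \left(177 + s\right)$ ($M{\left(s \right)} = \left(s + 177\right) \left(s - 131\right) = \left(177 + s\right) \left(-131 + s\right) = \left(-131 + s\right) \left(177 + s\right)$)
$M{\left(E{\left(-5,-4 \right)} \right)} - -48384 = \left(-23187 + \left(\left(-5\right)^{2}\right)^{2} + 46 \left(-5\right)^{2}\right) - -48384 = \left(-23187 + 25^{2} + 46 \cdot 25\right) + 48384 = \left(-23187 + 625 + 1150\right) + 48384 = -21412 + 48384 = 26972$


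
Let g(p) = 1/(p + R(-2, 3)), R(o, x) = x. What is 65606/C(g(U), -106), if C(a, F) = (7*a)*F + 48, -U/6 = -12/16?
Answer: -492045/382 ≈ -1288.1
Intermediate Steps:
U = 9/2 (U = -(-72)/16 = -6*(-¾) = 9/2 ≈ 4.5000)
g(p) = 1/(3 + p) (g(p) = 1/(p + 3) = 1/(3 + p))
C(a, F) = 48 + 7*F*a (C(a, F) = 7*F*a + 48 = 48 + 7*F*a)
65606/C(g(U), -106) = 65606/(48 + 7*(-106)/(3 + 9/2)) = 65606/(48 + 7*(-106)/(15/2)) = 65606/(48 + 7*(-106)*(2/15)) = 65606/(48 - 1484/15) = 65606/(-764/15) = 65606*(-15/764) = -492045/382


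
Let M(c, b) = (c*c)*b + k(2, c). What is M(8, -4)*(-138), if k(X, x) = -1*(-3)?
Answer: 34914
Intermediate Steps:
k(X, x) = 3
M(c, b) = 3 + b*c² (M(c, b) = (c*c)*b + 3 = c²*b + 3 = b*c² + 3 = 3 + b*c²)
M(8, -4)*(-138) = (3 - 4*8²)*(-138) = (3 - 4*64)*(-138) = (3 - 256)*(-138) = -253*(-138) = 34914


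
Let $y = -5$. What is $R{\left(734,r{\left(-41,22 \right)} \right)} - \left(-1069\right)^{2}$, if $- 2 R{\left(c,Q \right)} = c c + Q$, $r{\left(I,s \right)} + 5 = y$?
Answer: $-1412134$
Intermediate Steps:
$r{\left(I,s \right)} = -10$ ($r{\left(I,s \right)} = -5 - 5 = -10$)
$R{\left(c,Q \right)} = - \frac{Q}{2} - \frac{c^{2}}{2}$ ($R{\left(c,Q \right)} = - \frac{c c + Q}{2} = - \frac{c^{2} + Q}{2} = - \frac{Q + c^{2}}{2} = - \frac{Q}{2} - \frac{c^{2}}{2}$)
$R{\left(734,r{\left(-41,22 \right)} \right)} - \left(-1069\right)^{2} = \left(\left(- \frac{1}{2}\right) \left(-10\right) - \frac{734^{2}}{2}\right) - \left(-1069\right)^{2} = \left(5 - 269378\right) - 1142761 = -269373 - 1142761 = -1412134$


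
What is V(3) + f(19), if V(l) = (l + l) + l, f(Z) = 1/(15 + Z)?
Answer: 307/34 ≈ 9.0294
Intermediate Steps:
V(l) = 3*l (V(l) = 2*l + l = 3*l)
V(3) + f(19) = 3*3 + 1/(15 + 19) = 9 + 1/34 = 307/34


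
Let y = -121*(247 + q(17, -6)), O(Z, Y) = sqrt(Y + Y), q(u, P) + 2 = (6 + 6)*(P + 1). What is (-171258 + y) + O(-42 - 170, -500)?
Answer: -193643 + 10*I*sqrt(10) ≈ -1.9364e+5 + 31.623*I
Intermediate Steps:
q(u, P) = 10 + 12*P (q(u, P) = -2 + (6 + 6)*(P + 1) = -2 + 12*(1 + P) = -2 + (12 + 12*P) = 10 + 12*P)
O(Z, Y) = sqrt(2)*sqrt(Y) (O(Z, Y) = sqrt(2*Y) = sqrt(2)*sqrt(Y))
y = -22385 (y = -121*(247 + (10 + 12*(-6))) = -121*(247 + (10 - 72)) = -121*(247 - 62) = -121*185 = -22385)
(-171258 + y) + O(-42 - 170, -500) = (-171258 - 22385) + sqrt(2)*sqrt(-500) = -193643 + sqrt(2)*(10*I*sqrt(5)) = -193643 + 10*I*sqrt(10)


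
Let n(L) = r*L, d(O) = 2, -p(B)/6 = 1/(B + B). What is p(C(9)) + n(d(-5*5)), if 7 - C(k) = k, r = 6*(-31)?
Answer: -741/2 ≈ -370.50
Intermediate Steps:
r = -186
C(k) = 7 - k
p(B) = -3/B (p(B) = -6/(B + B) = -6*1/(2*B) = -3/B)
n(L) = -186*L
p(C(9)) + n(d(-5*5)) = -3/(7 - 1*9) - 186*2 = -3/(7 - 9) - 372 = -3/(-2) - 372 = -3*(-½) - 372 = 3/2 - 372 = -741/2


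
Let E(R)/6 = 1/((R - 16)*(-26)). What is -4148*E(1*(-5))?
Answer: -4148/91 ≈ -45.582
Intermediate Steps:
E(R) = -3/(13*(-16 + R)) (E(R) = 6*(1/((R - 16)*(-26))) = 6*(-1/26/(-16 + R)) = 6*(-1/(26*(-16 + R))) = -3/(13*(-16 + R)))
-4148*E(1*(-5)) = -(-12444)/(-208 + 13*(1*(-5))) = -(-12444)/(-208 + 13*(-5)) = -(-12444)/(-208 - 65) = -(-12444)/(-273) = -(-12444)*(-1)/273 = -4148*1/91 = -4148/91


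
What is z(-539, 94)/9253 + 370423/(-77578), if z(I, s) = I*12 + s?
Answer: -3922006191/717829234 ≈ -5.4637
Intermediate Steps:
z(I, s) = s + 12*I (z(I, s) = 12*I + s = s + 12*I)
z(-539, 94)/9253 + 370423/(-77578) = (94 + 12*(-539))/9253 + 370423/(-77578) = (94 - 6468)*(1/9253) + 370423*(-1/77578) = -6374*1/9253 - 370423/77578 = -6374/9253 - 370423/77578 = -3922006191/717829234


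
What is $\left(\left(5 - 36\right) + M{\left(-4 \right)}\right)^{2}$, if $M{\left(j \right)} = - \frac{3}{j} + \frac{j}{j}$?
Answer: $\frac{13689}{16} \approx 855.56$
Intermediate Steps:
$M{\left(j \right)} = 1 - \frac{3}{j}$ ($M{\left(j \right)} = - \frac{3}{j} + 1 = 1 - \frac{3}{j}$)
$\left(\left(5 - 36\right) + M{\left(-4 \right)}\right)^{2} = \left(\left(5 - 36\right) + \frac{-3 - 4}{-4}\right)^{2} = \left(\left(5 - 36\right) - - \frac{7}{4}\right)^{2} = \left(-31 + \frac{7}{4}\right)^{2} = \left(- \frac{117}{4}\right)^{2} = \frac{13689}{16}$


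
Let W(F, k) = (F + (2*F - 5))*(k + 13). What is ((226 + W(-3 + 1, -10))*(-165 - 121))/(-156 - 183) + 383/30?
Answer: 595259/3390 ≈ 175.59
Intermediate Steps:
W(F, k) = (-5 + 3*F)*(13 + k) (W(F, k) = (F + (-5 + 2*F))*(13 + k) = (-5 + 3*F)*(13 + k))
((226 + W(-3 + 1, -10))*(-165 - 121))/(-156 - 183) + 383/30 = ((226 + (-65 - 5*(-10) + 39*(-3 + 1) + 3*(-3 + 1)*(-10)))*(-165 - 121))/(-156 - 183) + 383/30 = ((226 + (-65 + 50 + 39*(-2) + 3*(-2)*(-10)))*(-286))/(-339) + 383*(1/30) = ((226 + (-65 + 50 - 78 + 60))*(-286))*(-1/339) + 383/30 = ((226 - 33)*(-286))*(-1/339) + 383/30 = (193*(-286))*(-1/339) + 383/30 = -55198*(-1/339) + 383/30 = 55198/339 + 383/30 = 595259/3390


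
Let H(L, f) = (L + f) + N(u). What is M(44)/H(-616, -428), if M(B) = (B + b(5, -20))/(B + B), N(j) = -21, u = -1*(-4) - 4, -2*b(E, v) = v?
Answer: -9/15620 ≈ -0.00057618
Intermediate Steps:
b(E, v) = -v/2
u = 0 (u = 4 - 4 = 0)
H(L, f) = -21 + L + f (H(L, f) = (L + f) - 21 = -21 + L + f)
M(B) = (10 + B)/(2*B) (M(B) = (B - 1/2*(-20))/(B + B) = (B + 10)/((2*B)) = (10 + B)*(1/(2*B)) = (10 + B)/(2*B))
M(44)/H(-616, -428) = ((1/2)*(10 + 44)/44)/(-21 - 616 - 428) = ((1/2)*(1/44)*54)/(-1065) = (27/44)*(-1/1065) = -9/15620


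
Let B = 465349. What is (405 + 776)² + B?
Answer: 1860110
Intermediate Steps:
(405 + 776)² + B = (405 + 776)² + 465349 = 1181² + 465349 = 1394761 + 465349 = 1860110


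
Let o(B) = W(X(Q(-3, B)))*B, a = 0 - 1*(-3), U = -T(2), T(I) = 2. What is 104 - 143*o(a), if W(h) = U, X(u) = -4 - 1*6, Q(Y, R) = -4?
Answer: 962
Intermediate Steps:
U = -2 (U = -1*2 = -2)
a = 3 (a = 0 + 3 = 3)
X(u) = -10 (X(u) = -4 - 6 = -10)
W(h) = -2
o(B) = -2*B
104 - 143*o(a) = 104 - (-286)*3 = 104 - 143*(-6) = 104 + 858 = 962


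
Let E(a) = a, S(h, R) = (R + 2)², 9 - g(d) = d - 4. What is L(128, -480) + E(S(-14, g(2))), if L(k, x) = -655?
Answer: -486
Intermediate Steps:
g(d) = 13 - d (g(d) = 9 - (d - 4) = 9 - (-4 + d) = 9 + (4 - d) = 13 - d)
S(h, R) = (2 + R)²
L(128, -480) + E(S(-14, g(2))) = -655 + (2 + (13 - 1*2))² = -655 + (2 + (13 - 2))² = -655 + (2 + 11)² = -655 + 13² = -655 + 169 = -486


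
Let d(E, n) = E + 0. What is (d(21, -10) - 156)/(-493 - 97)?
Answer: 27/118 ≈ 0.22881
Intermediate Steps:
d(E, n) = E
(d(21, -10) - 156)/(-493 - 97) = (21 - 156)/(-493 - 97) = -135/(-590) = -135*(-1/590) = 27/118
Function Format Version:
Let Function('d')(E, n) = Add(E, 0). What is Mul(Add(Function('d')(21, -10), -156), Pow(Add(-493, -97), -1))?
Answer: Rational(27, 118) ≈ 0.22881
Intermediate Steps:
Function('d')(E, n) = E
Mul(Add(Function('d')(21, -10), -156), Pow(Add(-493, -97), -1)) = Mul(Add(21, -156), Pow(Add(-493, -97), -1)) = Mul(-135, Pow(-590, -1)) = Mul(-135, Rational(-1, 590)) = Rational(27, 118)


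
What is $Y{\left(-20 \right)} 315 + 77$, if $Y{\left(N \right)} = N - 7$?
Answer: $-8428$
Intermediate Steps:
$Y{\left(N \right)} = -7 + N$
$Y{\left(-20 \right)} 315 + 77 = \left(-7 - 20\right) 315 + 77 = \left(-27\right) 315 + 77 = -8505 + 77 = -8428$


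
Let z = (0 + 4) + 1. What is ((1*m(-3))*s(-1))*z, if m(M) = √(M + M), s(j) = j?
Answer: -5*I*√6 ≈ -12.247*I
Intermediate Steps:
z = 5 (z = 4 + 1 = 5)
m(M) = √2*√M (m(M) = √(2*M) = √2*√M)
((1*m(-3))*s(-1))*z = ((1*(√2*√(-3)))*(-1))*5 = ((1*(√2*(I*√3)))*(-1))*5 = ((1*(I*√6))*(-1))*5 = ((I*√6)*(-1))*5 = -I*√6*5 = -5*I*√6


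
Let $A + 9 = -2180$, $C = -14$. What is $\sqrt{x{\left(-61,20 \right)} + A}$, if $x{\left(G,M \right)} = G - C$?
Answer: $2 i \sqrt{559} \approx 47.286 i$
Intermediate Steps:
$A = -2189$ ($A = -9 - 2180 = -2189$)
$x{\left(G,M \right)} = 14 + G$ ($x{\left(G,M \right)} = G - -14 = G + 14 = 14 + G$)
$\sqrt{x{\left(-61,20 \right)} + A} = \sqrt{\left(14 - 61\right) - 2189} = \sqrt{-47 - 2189} = \sqrt{-2236} = 2 i \sqrt{559}$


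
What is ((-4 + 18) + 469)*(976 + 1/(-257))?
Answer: 121151373/257 ≈ 4.7141e+5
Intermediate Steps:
((-4 + 18) + 469)*(976 + 1/(-257)) = (14 + 469)*(976 - 1/257) = 483*(250831/257) = 121151373/257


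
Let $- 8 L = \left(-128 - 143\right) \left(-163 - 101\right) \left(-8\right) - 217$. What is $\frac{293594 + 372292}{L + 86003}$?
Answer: $\frac{5327088}{1260593} \approx 4.2259$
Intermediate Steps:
$L = \frac{572569}{8}$ ($L = - \frac{\left(-128 - 143\right) \left(-163 - 101\right) \left(-8\right) - 217}{8} = - \frac{\left(-271\right) \left(-264\right) \left(-8\right) - 217}{8} = - \frac{71544 \left(-8\right) - 217}{8} = - \frac{-572352 - 217}{8} = \left(- \frac{1}{8}\right) \left(-572569\right) = \frac{572569}{8} \approx 71571.0$)
$\frac{293594 + 372292}{L + 86003} = \frac{293594 + 372292}{\frac{572569}{8} + 86003} = \frac{665886}{\frac{1260593}{8}} = 665886 \cdot \frac{8}{1260593} = \frac{5327088}{1260593}$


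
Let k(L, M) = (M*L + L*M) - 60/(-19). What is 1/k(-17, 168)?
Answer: -19/108468 ≈ -0.00017517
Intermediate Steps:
k(L, M) = 60/19 + 2*L*M (k(L, M) = (L*M + L*M) - 60*(-1/19) = 2*L*M + 60/19 = 60/19 + 2*L*M)
1/k(-17, 168) = 1/(60/19 + 2*(-17)*168) = 1/(60/19 - 5712) = 1/(-108468/19) = -19/108468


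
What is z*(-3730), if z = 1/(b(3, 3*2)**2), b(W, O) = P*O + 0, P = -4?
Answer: -1865/288 ≈ -6.4757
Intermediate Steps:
b(W, O) = -4*O (b(W, O) = -4*O + 0 = -4*O)
z = 1/576 (z = 1/((-12*2)**2) = 1/((-4*6)**2) = 1/((-24)**2) = 1/576 ≈ 0.0017361)
z*(-3730) = (1/576)*(-3730) = -1865/288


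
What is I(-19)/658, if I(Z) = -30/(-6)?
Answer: 5/658 ≈ 0.0075988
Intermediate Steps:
I(Z) = 5 (I(Z) = -30*(-⅙) = 5)
I(-19)/658 = 5/658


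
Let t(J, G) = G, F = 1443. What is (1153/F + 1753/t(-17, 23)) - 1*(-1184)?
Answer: 41851874/33189 ≈ 1261.0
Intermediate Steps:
(1153/F + 1753/t(-17, 23)) - 1*(-1184) = (1153/1443 + 1753/23) - 1*(-1184) = (1153*(1/1443) + 1753*(1/23)) + 1184 = (1153/1443 + 1753/23) + 1184 = 2556098/33189 + 1184 = 41851874/33189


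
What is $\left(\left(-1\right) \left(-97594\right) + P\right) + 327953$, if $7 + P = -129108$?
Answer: $296432$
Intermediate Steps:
$P = -129115$ ($P = -7 - 129108 = -129115$)
$\left(\left(-1\right) \left(-97594\right) + P\right) + 327953 = \left(\left(-1\right) \left(-97594\right) - 129115\right) + 327953 = \left(97594 - 129115\right) + 327953 = -31521 + 327953 = 296432$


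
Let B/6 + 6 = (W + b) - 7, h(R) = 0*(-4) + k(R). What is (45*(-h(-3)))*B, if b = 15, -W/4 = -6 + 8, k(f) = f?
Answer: -4860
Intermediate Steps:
W = -8 (W = -4*(-6 + 8) = -4*2 = -8)
h(R) = R (h(R) = 0*(-4) + R = 0 + R = R)
B = -36 (B = -36 + 6*((-8 + 15) - 7) = -36 + 6*(7 - 7) = -36 + 6*0 = -36 + 0 = -36)
(45*(-h(-3)))*B = (45*(-1*(-3)))*(-36) = (45*3)*(-36) = 135*(-36) = -4860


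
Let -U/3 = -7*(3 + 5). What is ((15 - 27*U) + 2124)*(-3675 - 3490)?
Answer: 17174505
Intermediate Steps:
U = 168 (U = -(-21)*(3 + 5) = -(-21)*8 = -3*(-56) = 168)
((15 - 27*U) + 2124)*(-3675 - 3490) = ((15 - 27*168) + 2124)*(-3675 - 3490) = ((15 - 4536) + 2124)*(-7165) = (-4521 + 2124)*(-7165) = -2397*(-7165) = 17174505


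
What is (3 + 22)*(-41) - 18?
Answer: -1043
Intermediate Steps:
(3 + 22)*(-41) - 18 = 25*(-41) - 18 = -1025 - 18 = -1043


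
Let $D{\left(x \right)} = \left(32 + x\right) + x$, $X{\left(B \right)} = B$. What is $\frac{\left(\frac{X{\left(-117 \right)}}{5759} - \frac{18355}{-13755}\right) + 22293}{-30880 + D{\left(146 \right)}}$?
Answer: $- \frac{27169924543}{37238383308} \approx -0.72962$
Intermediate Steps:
$D{\left(x \right)} = 32 + 2 x$
$\frac{\left(\frac{X{\left(-117 \right)}}{5759} - \frac{18355}{-13755}\right) + 22293}{-30880 + D{\left(146 \right)}} = \frac{\left(- \frac{117}{5759} - \frac{18355}{-13755}\right) + 22293}{-30880 + \left(32 + 2 \cdot 146\right)} = \frac{\left(\left(-117\right) \frac{1}{5759} - - \frac{3671}{2751}\right) + 22293}{-30880 + \left(32 + 292\right)} = \frac{\left(- \frac{9}{443} + \frac{3671}{2751}\right) + 22293}{-30880 + 324} = \frac{\frac{1601494}{1218693} + 22293}{-30556} = \frac{27169924543}{1218693} \left(- \frac{1}{30556}\right) = - \frac{27169924543}{37238383308}$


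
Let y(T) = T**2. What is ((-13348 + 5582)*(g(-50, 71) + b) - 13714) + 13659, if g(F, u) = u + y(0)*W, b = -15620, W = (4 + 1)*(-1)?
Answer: 120753479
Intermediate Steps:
W = -5 (W = 5*(-1) = -5)
g(F, u) = u (g(F, u) = u + 0**2*(-5) = u + 0*(-5) = u + 0 = u)
((-13348 + 5582)*(g(-50, 71) + b) - 13714) + 13659 = ((-13348 + 5582)*(71 - 15620) - 13714) + 13659 = (-7766*(-15549) - 13714) + 13659 = (120753534 - 13714) + 13659 = 120739820 + 13659 = 120753479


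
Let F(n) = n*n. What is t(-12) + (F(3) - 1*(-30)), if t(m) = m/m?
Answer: 40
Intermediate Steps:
F(n) = n**2
t(m) = 1
t(-12) + (F(3) - 1*(-30)) = 1 + (3**2 - 1*(-30)) = 1 + (9 + 30) = 1 + 39 = 40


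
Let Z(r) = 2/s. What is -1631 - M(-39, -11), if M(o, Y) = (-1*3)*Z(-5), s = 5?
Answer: -8149/5 ≈ -1629.8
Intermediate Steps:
Z(r) = ⅖ (Z(r) = 2/5 = 2*(⅕) = ⅖)
M(o, Y) = -6/5 (M(o, Y) = -1*3*(⅖) = -3*⅖ = -6/5)
-1631 - M(-39, -11) = -1631 - 1*(-6/5) = -1631 + 6/5 = -8149/5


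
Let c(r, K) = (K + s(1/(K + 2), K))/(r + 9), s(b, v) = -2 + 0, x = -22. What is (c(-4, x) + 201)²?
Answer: 962361/25 ≈ 38494.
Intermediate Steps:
s(b, v) = -2
c(r, K) = (-2 + K)/(9 + r) (c(r, K) = (K - 2)/(r + 9) = (-2 + K)/(9 + r))
(c(-4, x) + 201)² = ((-2 - 22)/(9 - 4) + 201)² = (-24/5 + 201)² = (981/5)² = 962361/25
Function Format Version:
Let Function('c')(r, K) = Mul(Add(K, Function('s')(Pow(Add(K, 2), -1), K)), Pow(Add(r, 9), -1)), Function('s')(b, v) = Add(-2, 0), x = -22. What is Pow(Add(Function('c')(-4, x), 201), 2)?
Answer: Rational(962361, 25) ≈ 38494.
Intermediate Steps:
Function('s')(b, v) = -2
Function('c')(r, K) = Mul(Pow(Add(9, r), -1), Add(-2, K)) (Function('c')(r, K) = Mul(Add(K, -2), Pow(Add(r, 9), -1)) = Mul(Add(-2, K), Pow(Add(9, r), -1)) = Mul(Pow(Add(9, r), -1), Add(-2, K)))
Pow(Add(Function('c')(-4, x), 201), 2) = Pow(Add(Mul(Pow(Add(9, -4), -1), Add(-2, -22)), 201), 2) = Pow(Add(Mul(Pow(5, -1), -24), 201), 2) = Pow(Add(Mul(Rational(1, 5), -24), 201), 2) = Pow(Add(Rational(-24, 5), 201), 2) = Pow(Rational(981, 5), 2) = Rational(962361, 25)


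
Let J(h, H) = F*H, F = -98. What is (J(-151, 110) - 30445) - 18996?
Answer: -60221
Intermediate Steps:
J(h, H) = -98*H
(J(-151, 110) - 30445) - 18996 = (-98*110 - 30445) - 18996 = (-10780 - 30445) - 18996 = -41225 - 18996 = -60221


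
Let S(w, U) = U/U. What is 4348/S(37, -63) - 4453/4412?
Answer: 19178923/4412 ≈ 4347.0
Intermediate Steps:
S(w, U) = 1
4348/S(37, -63) - 4453/4412 = 4348/1 - 4453/4412 = 4348*1 - 4453*1/4412 = 4348 - 4453/4412 = 19178923/4412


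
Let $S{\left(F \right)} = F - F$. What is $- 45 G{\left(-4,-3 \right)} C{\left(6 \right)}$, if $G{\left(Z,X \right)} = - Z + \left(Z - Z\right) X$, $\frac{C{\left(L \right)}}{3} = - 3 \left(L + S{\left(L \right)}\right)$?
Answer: $9720$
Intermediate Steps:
$S{\left(F \right)} = 0$
$C{\left(L \right)} = - 9 L$ ($C{\left(L \right)} = 3 \left(- 3 \left(L + 0\right)\right) = 3 \left(- 3 L\right) = - 9 L$)
$G{\left(Z,X \right)} = - Z$ ($G{\left(Z,X \right)} = - Z + 0 X = - Z + 0 = - Z$)
$- 45 G{\left(-4,-3 \right)} C{\left(6 \right)} = - 45 \left(\left(-1\right) \left(-4\right)\right) \left(\left(-9\right) 6\right) = \left(-45\right) 4 \left(-54\right) = \left(-180\right) \left(-54\right) = 9720$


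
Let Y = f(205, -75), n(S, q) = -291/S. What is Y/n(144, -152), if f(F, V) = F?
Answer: -9840/97 ≈ -101.44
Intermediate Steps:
Y = 205
Y/n(144, -152) = 205/((-291/144)) = 205/((-291*1/144)) = 205/(-97/48) = 205*(-48/97) = -9840/97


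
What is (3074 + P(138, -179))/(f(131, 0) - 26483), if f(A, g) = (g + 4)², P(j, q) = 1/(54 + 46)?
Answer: -16179/139300 ≈ -0.11615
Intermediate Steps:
P(j, q) = 1/100
f(A, g) = (4 + g)²
(3074 + P(138, -179))/(f(131, 0) - 26483) = (3074 + 1/100)/((4 + 0)² - 26483) = 307401/(100*(4² - 26483)) = 307401/(100*(16 - 26483)) = (307401/100)/(-26467) = (307401/100)*(-1/26467) = -16179/139300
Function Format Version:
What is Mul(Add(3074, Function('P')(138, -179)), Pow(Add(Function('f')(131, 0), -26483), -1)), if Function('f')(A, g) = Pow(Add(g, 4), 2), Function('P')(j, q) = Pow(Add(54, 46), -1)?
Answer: Rational(-16179, 139300) ≈ -0.11615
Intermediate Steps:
Function('P')(j, q) = Rational(1, 100) (Function('P')(j, q) = Pow(100, -1) = Rational(1, 100))
Function('f')(A, g) = Pow(Add(4, g), 2)
Mul(Add(3074, Function('P')(138, -179)), Pow(Add(Function('f')(131, 0), -26483), -1)) = Mul(Add(3074, Rational(1, 100)), Pow(Add(Pow(Add(4, 0), 2), -26483), -1)) = Mul(Rational(307401, 100), Pow(Add(Pow(4, 2), -26483), -1)) = Mul(Rational(307401, 100), Pow(Add(16, -26483), -1)) = Mul(Rational(307401, 100), Pow(-26467, -1)) = Mul(Rational(307401, 100), Rational(-1, 26467)) = Rational(-16179, 139300)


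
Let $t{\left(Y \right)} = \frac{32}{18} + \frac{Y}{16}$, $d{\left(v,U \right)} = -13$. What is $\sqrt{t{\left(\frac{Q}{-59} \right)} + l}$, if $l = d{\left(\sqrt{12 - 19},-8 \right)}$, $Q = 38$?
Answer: $\frac{i \sqrt{5645474}}{708} \approx 3.356 i$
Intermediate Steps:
$t{\left(Y \right)} = \frac{16}{9} + \frac{Y}{16}$ ($t{\left(Y \right)} = 32 \cdot \frac{1}{18} + Y \frac{1}{16} = \frac{16}{9} + \frac{Y}{16}$)
$l = -13$
$\sqrt{t{\left(\frac{Q}{-59} \right)} + l} = \sqrt{\left(\frac{16}{9} + \frac{38 \frac{1}{-59}}{16}\right) - 13} = \sqrt{\left(\frac{16}{9} + \frac{38 \left(- \frac{1}{59}\right)}{16}\right) - 13} = \sqrt{\left(\frac{16}{9} + \frac{1}{16} \left(- \frac{38}{59}\right)\right) - 13} = \sqrt{\left(\frac{16}{9} - \frac{19}{472}\right) - 13} = \sqrt{\frac{7381}{4248} - 13} = \sqrt{- \frac{47843}{4248}} = \frac{i \sqrt{5645474}}{708}$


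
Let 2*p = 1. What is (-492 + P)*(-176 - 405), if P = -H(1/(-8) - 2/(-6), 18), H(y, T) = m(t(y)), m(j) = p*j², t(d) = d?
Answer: 329316029/1152 ≈ 2.8586e+5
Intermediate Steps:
p = ½ (p = (½)*1 = ½ ≈ 0.50000)
m(j) = j²/2
H(y, T) = y²/2
P = -25/1152 (P = -(1/(-8) - 2/(-6))²/2 = -(1*(-⅛) - 2*(-⅙))²/2 = -(-⅛ + ⅓)²/2 = -(5/24)²/2 = -25/(2*576) = -1*25/1152 = -25/1152 ≈ -0.021701)
(-492 + P)*(-176 - 405) = (-492 - 25/1152)*(-176 - 405) = -566809/1152*(-581) = 329316029/1152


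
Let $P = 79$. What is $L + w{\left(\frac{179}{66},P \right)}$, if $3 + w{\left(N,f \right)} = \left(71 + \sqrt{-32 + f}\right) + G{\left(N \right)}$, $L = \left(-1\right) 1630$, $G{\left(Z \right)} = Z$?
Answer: $- \frac{102913}{66} + \sqrt{47} \approx -1552.4$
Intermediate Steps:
$L = -1630$
$w{\left(N,f \right)} = 68 + N + \sqrt{-32 + f}$ ($w{\left(N,f \right)} = -3 + \left(\left(71 + \sqrt{-32 + f}\right) + N\right) = -3 + \left(71 + N + \sqrt{-32 + f}\right) = 68 + N + \sqrt{-32 + f}$)
$L + w{\left(\frac{179}{66},P \right)} = -1630 + \left(68 + \frac{179}{66} + \sqrt{-32 + 79}\right) = -1630 + \left(68 + 179 \cdot \frac{1}{66} + \sqrt{47}\right) = -1630 + \left(68 + \frac{179}{66} + \sqrt{47}\right) = -1630 + \left(\frac{4667}{66} + \sqrt{47}\right) = - \frac{102913}{66} + \sqrt{47}$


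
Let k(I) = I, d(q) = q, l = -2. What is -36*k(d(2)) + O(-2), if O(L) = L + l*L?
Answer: -70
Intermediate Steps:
O(L) = -L (O(L) = L - 2*L = -L)
-36*k(d(2)) + O(-2) = -36*2 - 1*(-2) = -72 + 2 = -70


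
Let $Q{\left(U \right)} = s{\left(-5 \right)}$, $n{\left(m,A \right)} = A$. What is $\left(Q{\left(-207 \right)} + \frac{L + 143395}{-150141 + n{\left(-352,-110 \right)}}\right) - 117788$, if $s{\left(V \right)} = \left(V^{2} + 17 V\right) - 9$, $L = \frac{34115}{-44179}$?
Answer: $- \frac{782333903368743}{6637938929} \approx -1.1786 \cdot 10^{5}$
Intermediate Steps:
$L = - \frac{34115}{44179}$ ($L = 34115 \left(- \frac{1}{44179}\right) = - \frac{34115}{44179} \approx -0.7722$)
$s{\left(V \right)} = -9 + V^{2} + 17 V$
$Q{\left(U \right)} = -69$ ($Q{\left(U \right)} = -9 + \left(-5\right)^{2} + 17 \left(-5\right) = -9 + 25 - 85 = -69$)
$\left(Q{\left(-207 \right)} + \frac{L + 143395}{-150141 + n{\left(-352,-110 \right)}}\right) - 117788 = \left(-69 + \frac{- \frac{34115}{44179} + 143395}{-150141 - 110}\right) - 117788 = \left(-69 + \frac{6335013590}{44179 \left(-150251\right)}\right) - 117788 = \left(-69 + \frac{6335013590}{44179} \left(- \frac{1}{150251}\right)\right) - 117788 = \left(-69 - \frac{6335013590}{6637938929}\right) - 117788 = - \frac{464352799691}{6637938929} - 117788 = - \frac{782333903368743}{6637938929}$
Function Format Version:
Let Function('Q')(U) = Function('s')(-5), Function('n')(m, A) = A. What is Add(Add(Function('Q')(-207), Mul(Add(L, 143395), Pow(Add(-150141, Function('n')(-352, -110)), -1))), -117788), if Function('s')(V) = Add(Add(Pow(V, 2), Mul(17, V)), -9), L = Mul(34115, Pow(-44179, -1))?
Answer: Rational(-782333903368743, 6637938929) ≈ -1.1786e+5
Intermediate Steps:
L = Rational(-34115, 44179) (L = Mul(34115, Rational(-1, 44179)) = Rational(-34115, 44179) ≈ -0.77220)
Function('s')(V) = Add(-9, Pow(V, 2), Mul(17, V))
Function('Q')(U) = -69 (Function('Q')(U) = Add(-9, Pow(-5, 2), Mul(17, -5)) = Add(-9, 25, -85) = -69)
Add(Add(Function('Q')(-207), Mul(Add(L, 143395), Pow(Add(-150141, Function('n')(-352, -110)), -1))), -117788) = Add(Add(-69, Mul(Add(Rational(-34115, 44179), 143395), Pow(Add(-150141, -110), -1))), -117788) = Add(Add(-69, Mul(Rational(6335013590, 44179), Pow(-150251, -1))), -117788) = Add(Add(-69, Mul(Rational(6335013590, 44179), Rational(-1, 150251))), -117788) = Add(Add(-69, Rational(-6335013590, 6637938929)), -117788) = Add(Rational(-464352799691, 6637938929), -117788) = Rational(-782333903368743, 6637938929)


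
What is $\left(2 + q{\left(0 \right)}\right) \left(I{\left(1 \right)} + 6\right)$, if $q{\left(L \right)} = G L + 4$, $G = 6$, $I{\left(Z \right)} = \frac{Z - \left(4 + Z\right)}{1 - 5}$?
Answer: $42$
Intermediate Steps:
$I{\left(Z \right)} = 1$ ($I{\left(Z \right)} = - \frac{4}{-4} = \left(-4\right) \left(- \frac{1}{4}\right) = 1$)
$q{\left(L \right)} = 4 + 6 L$ ($q{\left(L \right)} = 6 L + 4 = 4 + 6 L$)
$\left(2 + q{\left(0 \right)}\right) \left(I{\left(1 \right)} + 6\right) = \left(2 + \left(4 + 6 \cdot 0\right)\right) \left(1 + 6\right) = \left(2 + \left(4 + 0\right)\right) 7 = \left(2 + 4\right) 7 = 6 \cdot 7 = 42$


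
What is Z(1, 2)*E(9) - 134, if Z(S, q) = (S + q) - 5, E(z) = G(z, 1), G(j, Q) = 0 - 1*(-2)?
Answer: -138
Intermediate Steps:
G(j, Q) = 2 (G(j, Q) = 0 + 2 = 2)
E(z) = 2
Z(S, q) = -5 + S + q
Z(1, 2)*E(9) - 134 = (-5 + 1 + 2)*2 - 134 = -2*2 - 134 = -4 - 134 = -138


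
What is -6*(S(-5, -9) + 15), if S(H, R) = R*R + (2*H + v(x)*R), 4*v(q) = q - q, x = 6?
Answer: -516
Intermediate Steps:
v(q) = 0 (v(q) = (q - q)/4 = (1/4)*0 = 0)
S(H, R) = R**2 + 2*H (S(H, R) = R*R + (2*H + 0*R) = R**2 + (2*H + 0) = R**2 + 2*H)
-6*(S(-5, -9) + 15) = -6*(((-9)**2 + 2*(-5)) + 15) = -6*((81 - 10) + 15) = -6*(71 + 15) = -6*86 = -516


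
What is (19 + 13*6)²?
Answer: 9409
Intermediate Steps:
(19 + 13*6)² = (19 + 78)² = 97² = 9409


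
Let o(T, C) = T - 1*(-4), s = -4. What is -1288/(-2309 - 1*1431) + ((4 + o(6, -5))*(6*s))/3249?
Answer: 244006/1012605 ≈ 0.24097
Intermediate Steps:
o(T, C) = 4 + T (o(T, C) = T + 4 = 4 + T)
-1288/(-2309 - 1*1431) + ((4 + o(6, -5))*(6*s))/3249 = -1288/(-2309 - 1*1431) + ((4 + (4 + 6))*(6*(-4)))/3249 = -1288/(-2309 - 1431) + ((4 + 10)*(-24))*(1/3249) = -1288/(-3740) + (14*(-24))*(1/3249) = -1288*(-1/3740) - 336*1/3249 = 322/935 - 112/1083 = 244006/1012605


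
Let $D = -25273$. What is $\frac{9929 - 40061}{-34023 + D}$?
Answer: $\frac{7533}{14824} \approx 0.50816$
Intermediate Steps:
$\frac{9929 - 40061}{-34023 + D} = \frac{9929 - 40061}{-34023 - 25273} = - \frac{30132}{-59296} = \left(-30132\right) \left(- \frac{1}{59296}\right) = \frac{7533}{14824}$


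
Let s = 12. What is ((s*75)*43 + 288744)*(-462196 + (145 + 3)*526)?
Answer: -125852446512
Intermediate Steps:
((s*75)*43 + 288744)*(-462196 + (145 + 3)*526) = ((12*75)*43 + 288744)*(-462196 + (145 + 3)*526) = (900*43 + 288744)*(-462196 + 148*526) = (38700 + 288744)*(-462196 + 77848) = 327444*(-384348) = -125852446512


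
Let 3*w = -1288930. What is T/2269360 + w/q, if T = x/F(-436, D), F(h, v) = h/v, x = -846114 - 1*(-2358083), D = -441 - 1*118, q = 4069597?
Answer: 9043436120815961/12079877887479360 ≈ 0.74864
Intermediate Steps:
w = -1288930/3 (w = (⅓)*(-1288930) = -1288930/3 ≈ -4.2964e+5)
D = -559 (D = -441 - 118 = -559)
x = 1511969 (x = -846114 + 2358083 = 1511969)
T = 845190671/436 (T = 1511969/((-436/(-559))) = 1511969/((-436*(-1/559))) = 1511969/(436/559) = 1511969*(559/436) = 845190671/436 ≈ 1.9385e+6)
T/2269360 + w/q = (845190671/436)/2269360 - 1288930/3/4069597 = (845190671/436)*(1/2269360) - 1288930/3*1/4069597 = 845190671/989440960 - 1288930/12208791 = 9043436120815961/12079877887479360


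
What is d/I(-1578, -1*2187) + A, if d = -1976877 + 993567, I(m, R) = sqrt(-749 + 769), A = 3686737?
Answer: 3686737 - 98331*sqrt(5) ≈ 3.4669e+6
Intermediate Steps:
I(m, R) = 2*sqrt(5) (I(m, R) = sqrt(20) = 2*sqrt(5))
d = -983310
d/I(-1578, -1*2187) + A = -983310*sqrt(5)/10 + 3686737 = -98331*sqrt(5) + 3686737 = 3686737 - 98331*sqrt(5)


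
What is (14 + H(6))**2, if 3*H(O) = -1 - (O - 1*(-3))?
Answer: 1024/9 ≈ 113.78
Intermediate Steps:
H(O) = -4/3 - O/3 (H(O) = (-1 - (O - 1*(-3)))/3 = (-1 - (O + 3))/3 = (-1 - (3 + O))/3 = (-1 + (-3 - O))/3 = (-4 - O)/3 = -4/3 - O/3)
(14 + H(6))**2 = (14 + (-4/3 - 1/3*6))**2 = (14 + (-4/3 - 2))**2 = (14 - 10/3)**2 = (32/3)**2 = 1024/9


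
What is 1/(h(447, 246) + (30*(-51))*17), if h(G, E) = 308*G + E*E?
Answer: 1/172182 ≈ 5.8078e-6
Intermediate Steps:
h(G, E) = E² + 308*G (h(G, E) = 308*G + E² = E² + 308*G)
1/(h(447, 246) + (30*(-51))*17) = 1/((246² + 308*447) + (30*(-51))*17) = 1/((60516 + 137676) - 1530*17) = 1/(198192 - 26010) = 1/172182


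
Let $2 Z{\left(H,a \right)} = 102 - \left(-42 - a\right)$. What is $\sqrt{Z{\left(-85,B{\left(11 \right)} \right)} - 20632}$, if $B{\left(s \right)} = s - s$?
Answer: $4 i \sqrt{1285} \approx 143.39 i$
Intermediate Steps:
$B{\left(s \right)} = 0$
$Z{\left(H,a \right)} = 72 + \frac{a}{2}$ ($Z{\left(H,a \right)} = \frac{102 - \left(-42 - a\right)}{2} = \frac{102 + \left(42 + a\right)}{2} = \frac{144 + a}{2} = 72 + \frac{a}{2}$)
$\sqrt{Z{\left(-85,B{\left(11 \right)} \right)} - 20632} = \sqrt{\left(72 + \frac{1}{2} \cdot 0\right) - 20632} = \sqrt{\left(72 + 0\right) - 20632} = \sqrt{72 - 20632} = \sqrt{-20560} = 4 i \sqrt{1285}$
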